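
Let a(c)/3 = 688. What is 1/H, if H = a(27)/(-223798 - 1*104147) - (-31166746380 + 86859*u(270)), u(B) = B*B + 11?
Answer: 109315/2714703549075077 ≈ 4.0268e-11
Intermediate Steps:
u(B) = 11 + B**2 (u(B) = B**2 + 11 = 11 + B**2)
a(c) = 2064 (a(c) = 3*688 = 2064)
H = 2714703549075077/109315 (H = 2064/(-223798 - 1*104147) - (-31165790931 + 6332021100) = 2064/(-223798 - 104147) - 86859/(1/(-358820 + (11 + 72900))) = 2064/(-327945) - 86859/(1/(-358820 + 72911)) = 2064*(-1/327945) - 86859/(1/(-285909)) = -688/109315 - 86859/(-1/285909) = -688/109315 - 86859*(-285909) = -688/109315 + 24833769831 = 2714703549075077/109315 ≈ 2.4834e+10)
1/H = 1/(2714703549075077/109315) = 109315/2714703549075077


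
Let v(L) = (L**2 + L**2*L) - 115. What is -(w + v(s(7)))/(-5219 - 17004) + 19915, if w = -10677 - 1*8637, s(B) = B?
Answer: 442552008/22223 ≈ 19914.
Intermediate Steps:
w = -19314 (w = -10677 - 8637 = -19314)
v(L) = -115 + L**2 + L**3 (v(L) = (L**2 + L**3) - 115 = -115 + L**2 + L**3)
-(w + v(s(7)))/(-5219 - 17004) + 19915 = -(-19314 + (-115 + 7**2 + 7**3))/(-5219 - 17004) + 19915 = -(-19314 + (-115 + 49 + 343))/(-22223) + 19915 = -(-19314 + 277)*(-1)/22223 + 19915 = -(-19037)*(-1)/22223 + 19915 = -1*19037/22223 + 19915 = -19037/22223 + 19915 = 442552008/22223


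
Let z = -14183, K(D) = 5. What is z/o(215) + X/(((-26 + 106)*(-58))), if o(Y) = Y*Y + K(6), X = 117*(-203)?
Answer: 3559309/739680 ≈ 4.8120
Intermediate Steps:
X = -23751
o(Y) = 5 + Y² (o(Y) = Y*Y + 5 = Y² + 5 = 5 + Y²)
z/o(215) + X/(((-26 + 106)*(-58))) = -14183/(5 + 215²) - 23751*(-1/(58*(-26 + 106))) = -14183/(5 + 46225) - 23751/(80*(-58)) = -14183/46230 - 23751/(-4640) = -14183*1/46230 - 23751*(-1/4640) = -14183/46230 + 819/160 = 3559309/739680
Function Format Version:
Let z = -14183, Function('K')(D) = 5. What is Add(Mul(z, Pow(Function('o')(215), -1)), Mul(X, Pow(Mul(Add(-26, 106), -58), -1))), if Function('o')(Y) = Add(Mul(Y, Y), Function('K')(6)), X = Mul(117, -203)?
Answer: Rational(3559309, 739680) ≈ 4.8120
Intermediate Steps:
X = -23751
Function('o')(Y) = Add(5, Pow(Y, 2)) (Function('o')(Y) = Add(Mul(Y, Y), 5) = Add(Pow(Y, 2), 5) = Add(5, Pow(Y, 2)))
Add(Mul(z, Pow(Function('o')(215), -1)), Mul(X, Pow(Mul(Add(-26, 106), -58), -1))) = Add(Mul(-14183, Pow(Add(5, Pow(215, 2)), -1)), Mul(-23751, Pow(Mul(Add(-26, 106), -58), -1))) = Add(Mul(-14183, Pow(Add(5, 46225), -1)), Mul(-23751, Pow(Mul(80, -58), -1))) = Add(Mul(-14183, Pow(46230, -1)), Mul(-23751, Pow(-4640, -1))) = Add(Mul(-14183, Rational(1, 46230)), Mul(-23751, Rational(-1, 4640))) = Add(Rational(-14183, 46230), Rational(819, 160)) = Rational(3559309, 739680)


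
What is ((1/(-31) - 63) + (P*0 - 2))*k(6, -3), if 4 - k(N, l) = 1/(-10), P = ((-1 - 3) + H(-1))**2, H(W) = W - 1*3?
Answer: -41328/155 ≈ -266.63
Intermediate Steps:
H(W) = -3 + W (H(W) = W - 3 = -3 + W)
P = 64 (P = ((-1 - 3) + (-3 - 1))**2 = (-4 - 4)**2 = (-8)**2 = 64)
k(N, l) = 41/10 (k(N, l) = 4 - 1/(-10) = 4 - 1*(-1/10) = 4 + 1/10 = 41/10)
((1/(-31) - 63) + (P*0 - 2))*k(6, -3) = ((1/(-31) - 63) + (64*0 - 2))*(41/10) = ((-1/31 - 63) + (0 - 2))*(41/10) = (-1954/31 - 2)*(41/10) = -2016/31*41/10 = -41328/155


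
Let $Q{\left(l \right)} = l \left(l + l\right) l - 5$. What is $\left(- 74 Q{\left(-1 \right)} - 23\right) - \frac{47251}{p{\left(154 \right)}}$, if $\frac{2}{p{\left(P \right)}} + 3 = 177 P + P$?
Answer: $- \frac{1295101669}{2} \approx -6.4755 \cdot 10^{8}$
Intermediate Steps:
$p{\left(P \right)} = \frac{2}{-3 + 178 P}$ ($p{\left(P \right)} = \frac{2}{-3 + \left(177 P + P\right)} = \frac{2}{-3 + 178 P}$)
$Q{\left(l \right)} = -5 + 2 l^{3}$ ($Q{\left(l \right)} = l 2 l l - 5 = 2 l^{2} l - 5 = 2 l^{3} - 5 = -5 + 2 l^{3}$)
$\left(- 74 Q{\left(-1 \right)} - 23\right) - \frac{47251}{p{\left(154 \right)}} = \left(- 74 \left(-5 + 2 \left(-1\right)^{3}\right) - 23\right) - \frac{47251}{2 \frac{1}{-3 + 178 \cdot 154}} = \left(- 74 \left(-5 + 2 \left(-1\right)\right) - 23\right) - \frac{47251}{2 \frac{1}{-3 + 27412}} = \left(- 74 \left(-5 - 2\right) - 23\right) - \frac{47251}{2 \cdot \frac{1}{27409}} = \left(\left(-74\right) \left(-7\right) - 23\right) - \frac{47251}{2 \cdot \frac{1}{27409}} = \left(518 - 23\right) - \frac{47251}{\frac{2}{27409}} = 495 - \frac{1295102659}{2} = - \frac{1295101669}{2}$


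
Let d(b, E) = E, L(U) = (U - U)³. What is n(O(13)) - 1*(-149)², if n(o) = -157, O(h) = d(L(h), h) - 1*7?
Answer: -22358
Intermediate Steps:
L(U) = 0 (L(U) = 0³ = 0)
O(h) = -7 + h (O(h) = h - 1*7 = h - 7 = -7 + h)
n(O(13)) - 1*(-149)² = -157 - 1*(-149)² = -157 - 1*22201 = -157 - 22201 = -22358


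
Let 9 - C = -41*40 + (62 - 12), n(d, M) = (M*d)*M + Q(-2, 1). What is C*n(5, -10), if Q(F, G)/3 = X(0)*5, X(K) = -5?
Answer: 679575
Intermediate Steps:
Q(F, G) = -75 (Q(F, G) = 3*(-5*5) = 3*(-25) = -75)
n(d, M) = -75 + d*M**2 (n(d, M) = (M*d)*M - 75 = d*M**2 - 75 = -75 + d*M**2)
C = 1599 (C = 9 - (-41*40 + (62 - 12)) = 9 - (-1640 + 50) = 9 - 1*(-1590) = 9 + 1590 = 1599)
C*n(5, -10) = 1599*(-75 + 5*(-10)**2) = 1599*(-75 + 5*100) = 1599*(-75 + 500) = 1599*425 = 679575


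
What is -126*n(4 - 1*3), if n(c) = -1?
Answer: 126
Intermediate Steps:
-126*n(4 - 1*3) = -126*(-1) = 126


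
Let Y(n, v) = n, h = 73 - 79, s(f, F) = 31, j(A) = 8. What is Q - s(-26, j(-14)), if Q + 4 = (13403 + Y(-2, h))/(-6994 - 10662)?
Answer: -631361/17656 ≈ -35.759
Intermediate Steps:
h = -6
Q = -84025/17656 (Q = -4 + (13403 - 2)/(-6994 - 10662) = -4 + 13401/(-17656) = -4 + 13401*(-1/17656) = -4 - 13401/17656 = -84025/17656 ≈ -4.7590)
Q - s(-26, j(-14)) = -84025/17656 - 1*31 = -84025/17656 - 31 = -631361/17656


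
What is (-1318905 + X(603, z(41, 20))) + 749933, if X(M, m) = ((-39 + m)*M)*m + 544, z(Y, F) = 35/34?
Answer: -684349323/1156 ≈ -5.9200e+5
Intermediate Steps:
z(Y, F) = 35/34 (z(Y, F) = 35*(1/34) = 35/34)
X(M, m) = 544 + M*m*(-39 + m) (X(M, m) = (M*(-39 + m))*m + 544 = M*m*(-39 + m) + 544 = 544 + M*m*(-39 + m))
(-1318905 + X(603, z(41, 20))) + 749933 = (-1318905 + (544 + 603*(35/34)² - 39*603*35/34)) + 749933 = (-1318905 + (544 + 603*(1225/1156) - 823095/34)) + 749933 = (-1318905 + (544 + 738675/1156 - 823095/34)) + 749933 = (-1318905 - 26617691/1156) + 749933 = -1551271871/1156 + 749933 = -684349323/1156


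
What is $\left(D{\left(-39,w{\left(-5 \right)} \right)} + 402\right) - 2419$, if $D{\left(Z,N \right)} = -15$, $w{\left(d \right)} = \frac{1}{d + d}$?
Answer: $-2032$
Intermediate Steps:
$w{\left(d \right)} = \frac{1}{2 d}$
$\left(D{\left(-39,w{\left(-5 \right)} \right)} + 402\right) - 2419 = \left(-15 + 402\right) - 2419 = 387 - 2419 = -2032$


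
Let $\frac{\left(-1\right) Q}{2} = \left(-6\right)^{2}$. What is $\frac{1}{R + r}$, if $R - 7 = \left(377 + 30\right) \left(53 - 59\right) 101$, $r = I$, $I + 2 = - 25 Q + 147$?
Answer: $- \frac{1}{244690} \approx -4.0868 \cdot 10^{-6}$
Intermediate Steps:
$Q = -72$ ($Q = - 2 \left(-6\right)^{2} = \left(-2\right) 36 = -72$)
$I = 1945$ ($I = -2 + \left(\left(-25\right) \left(-72\right) + 147\right) = -2 + \left(1800 + 147\right) = -2 + 1947 = 1945$)
$r = 1945$
$R = -246635$ ($R = 7 + \left(377 + 30\right) \left(53 - 59\right) 101 = 7 + 407 \left(-6\right) 101 = 7 - 246642 = -246635$)
$\frac{1}{R + r} = \frac{1}{-246635 + 1945} = \frac{1}{-244690} = - \frac{1}{244690}$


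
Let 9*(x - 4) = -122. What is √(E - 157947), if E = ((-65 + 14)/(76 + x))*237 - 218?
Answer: I*√56625488894/598 ≈ 397.93*I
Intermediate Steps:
x = -86/9 (x = 4 + (⅑)*(-122) = 4 - 122/9 = -86/9 ≈ -9.5556)
E = -239147/598 (E = ((-65 + 14)/(76 - 86/9))*237 - 218 = -51/598/9*237 - 218 = -51*9/598*237 - 218 = -459/598*237 - 218 = -108783/598 - 218 = -239147/598 ≈ -399.91)
√(E - 157947) = √(-239147/598 - 157947) = √(-94691453/598) = I*√56625488894/598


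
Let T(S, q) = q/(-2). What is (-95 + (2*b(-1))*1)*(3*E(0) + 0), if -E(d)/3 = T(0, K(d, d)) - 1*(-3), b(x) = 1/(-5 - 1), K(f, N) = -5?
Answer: 4719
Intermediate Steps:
T(S, q) = -q/2 (T(S, q) = q*(-½) = -q/2)
b(x) = -⅙ (b(x) = 1/(-6) = -⅙)
E(d) = -33/2 (E(d) = -3*(-½*(-5) - 1*(-3)) = -3*(5/2 + 3) = -3*11/2 = -33/2)
(-95 + (2*b(-1))*1)*(3*E(0) + 0) = (-95 + (2*(-⅙))*1)*(3*(-33/2) + 0) = (-95 - ⅓*1)*(-99/2 + 0) = (-95 - ⅓)*(-99/2) = -286/3*(-99/2) = 4719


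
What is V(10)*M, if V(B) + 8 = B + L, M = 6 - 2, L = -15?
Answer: -52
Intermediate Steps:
M = 4
V(B) = -23 + B (V(B) = -8 + (B - 15) = -8 + (-15 + B) = -23 + B)
V(10)*M = (-23 + 10)*4 = -13*4 = -52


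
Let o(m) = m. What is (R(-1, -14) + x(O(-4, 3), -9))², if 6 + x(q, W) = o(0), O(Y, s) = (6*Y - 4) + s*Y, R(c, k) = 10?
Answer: 16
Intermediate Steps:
O(Y, s) = -4 + 6*Y + Y*s (O(Y, s) = (-4 + 6*Y) + Y*s = -4 + 6*Y + Y*s)
x(q, W) = -6 (x(q, W) = -6 + 0 = -6)
(R(-1, -14) + x(O(-4, 3), -9))² = (10 - 6)² = 4² = 16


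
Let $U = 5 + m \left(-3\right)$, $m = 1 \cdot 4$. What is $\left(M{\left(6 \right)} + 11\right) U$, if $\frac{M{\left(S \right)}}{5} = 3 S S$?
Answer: $-3857$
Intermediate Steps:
$m = 4$
$U = -7$ ($U = 5 + 4 \left(-3\right) = 5 - 12 = -7$)
$M{\left(S \right)} = 15 S^{2}$ ($M{\left(S \right)} = 5 \cdot 3 S S = 5 \cdot 3 S^{2} = 15 S^{2}$)
$\left(M{\left(6 \right)} + 11\right) U = \left(15 \cdot 6^{2} + 11\right) \left(-7\right) = \left(15 \cdot 36 + 11\right) \left(-7\right) = \left(540 + 11\right) \left(-7\right) = 551 \left(-7\right) = -3857$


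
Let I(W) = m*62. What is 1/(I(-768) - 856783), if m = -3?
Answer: -1/856969 ≈ -1.1669e-6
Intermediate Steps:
I(W) = -186 (I(W) = -3*62 = -186)
1/(I(-768) - 856783) = 1/(-186 - 856783) = 1/(-856969) = -1/856969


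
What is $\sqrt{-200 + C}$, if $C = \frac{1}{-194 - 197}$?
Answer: $\frac{3 i \sqrt{3397399}}{391} \approx 14.142 i$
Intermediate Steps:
$C = - \frac{1}{391}$ ($C = \frac{1}{-391} = - \frac{1}{391} \approx -0.0025575$)
$\sqrt{-200 + C} = \sqrt{-200 - \frac{1}{391}} = \sqrt{- \frac{78201}{391}} = \frac{3 i \sqrt{3397399}}{391}$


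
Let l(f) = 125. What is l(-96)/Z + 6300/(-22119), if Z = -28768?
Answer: -61334425/212106464 ≈ -0.28917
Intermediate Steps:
l(-96)/Z + 6300/(-22119) = 125/(-28768) + 6300/(-22119) = 125*(-1/28768) + 6300*(-1/22119) = -125/28768 - 2100/7373 = -61334425/212106464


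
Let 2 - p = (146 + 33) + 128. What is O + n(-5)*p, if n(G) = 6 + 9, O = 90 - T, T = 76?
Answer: -4561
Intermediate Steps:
O = 14 (O = 90 - 1*76 = 90 - 76 = 14)
p = -305 (p = 2 - ((146 + 33) + 128) = 2 - (179 + 128) = 2 - 1*307 = 2 - 307 = -305)
n(G) = 15
O + n(-5)*p = 14 + 15*(-305) = 14 - 4575 = -4561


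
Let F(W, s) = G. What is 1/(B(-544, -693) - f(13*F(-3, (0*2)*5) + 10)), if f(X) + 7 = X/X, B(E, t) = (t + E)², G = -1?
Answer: 1/1530175 ≈ 6.5352e-7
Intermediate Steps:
F(W, s) = -1
B(E, t) = (E + t)²
f(X) = -6 (f(X) = -7 + X/X = -7 + 1 = -6)
1/(B(-544, -693) - f(13*F(-3, (0*2)*5) + 10)) = 1/((-544 - 693)² - 1*(-6)) = 1/((-1237)² + 6) = 1/(1530169 + 6) = 1/1530175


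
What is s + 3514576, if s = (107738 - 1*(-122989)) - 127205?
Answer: 3618098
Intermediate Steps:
s = 103522 (s = (107738 + 122989) - 127205 = 230727 - 127205 = 103522)
s + 3514576 = 103522 + 3514576 = 3618098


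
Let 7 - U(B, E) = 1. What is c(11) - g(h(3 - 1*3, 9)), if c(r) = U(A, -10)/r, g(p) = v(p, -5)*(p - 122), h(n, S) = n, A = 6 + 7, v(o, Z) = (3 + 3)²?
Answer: 48318/11 ≈ 4392.5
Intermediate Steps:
v(o, Z) = 36 (v(o, Z) = 6² = 36)
A = 13
U(B, E) = 6 (U(B, E) = 7 - 1*1 = 7 - 1 = 6)
g(p) = -4392 + 36*p (g(p) = 36*(p - 122) = 36*(-122 + p) = -4392 + 36*p)
c(r) = 6/r
c(11) - g(h(3 - 1*3, 9)) = 6/11 - (-4392 + 36*(3 - 1*3)) = 6*(1/11) - (-4392 + 36*(3 - 3)) = 6/11 - (-4392 + 36*0) = 6/11 - (-4392 + 0) = 6/11 - 1*(-4392) = 6/11 + 4392 = 48318/11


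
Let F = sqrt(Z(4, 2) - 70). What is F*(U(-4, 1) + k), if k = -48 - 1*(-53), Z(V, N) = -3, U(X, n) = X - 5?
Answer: -4*I*sqrt(73) ≈ -34.176*I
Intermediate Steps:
U(X, n) = -5 + X
F = I*sqrt(73) (F = sqrt(-3 - 70) = sqrt(-73) = I*sqrt(73) ≈ 8.544*I)
k = 5 (k = -48 + 53 = 5)
F*(U(-4, 1) + k) = (I*sqrt(73))*((-5 - 4) + 5) = (I*sqrt(73))*(-9 + 5) = (I*sqrt(73))*(-4) = -4*I*sqrt(73)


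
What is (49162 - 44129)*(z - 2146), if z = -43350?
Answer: -228981368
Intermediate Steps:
(49162 - 44129)*(z - 2146) = (49162 - 44129)*(-43350 - 2146) = 5033*(-45496) = -228981368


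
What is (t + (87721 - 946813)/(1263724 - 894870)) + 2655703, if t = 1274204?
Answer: 724780528743/184427 ≈ 3.9299e+6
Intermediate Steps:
(t + (87721 - 946813)/(1263724 - 894870)) + 2655703 = (1274204 + (87721 - 946813)/(1263724 - 894870)) + 2655703 = (1274204 - 859092/368854) + 2655703 = (1274204 - 859092*1/368854) + 2655703 = (1274204 - 429546/184427) + 2655703 = 234997191562/184427 + 2655703 = 724780528743/184427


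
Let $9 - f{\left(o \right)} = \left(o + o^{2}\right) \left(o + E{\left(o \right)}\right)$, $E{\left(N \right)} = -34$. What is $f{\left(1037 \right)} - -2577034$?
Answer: $-1077058175$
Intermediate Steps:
$f{\left(o \right)} = 9 - \left(-34 + o\right) \left(o + o^{2}\right)$ ($f{\left(o \right)} = 9 - \left(o + o^{2}\right) \left(o - 34\right) = 9 - \left(o + o^{2}\right) \left(-34 + o\right) = 9 - \left(-34 + o\right) \left(o + o^{2}\right)$)
$f{\left(1037 \right)} - -2577034 = \left(9 - 1037^{3} + 33 \cdot 1037^{2} + 34 \cdot 1037\right) - -2577034 = \left(9 - 1115157653 + 33 \cdot 1075369 + 35258\right) + 2577034 = \left(9 - 1115157653 + 35487177 + 35258\right) + 2577034 = -1079635209 + 2577034 = -1077058175$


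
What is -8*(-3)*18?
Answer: 432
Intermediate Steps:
-8*(-3)*18 = 24*18 = 432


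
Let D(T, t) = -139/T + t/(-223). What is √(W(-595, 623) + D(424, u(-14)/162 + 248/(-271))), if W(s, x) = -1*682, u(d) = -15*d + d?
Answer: I*√9071915056462521518/115306164 ≈ 26.121*I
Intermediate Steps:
u(d) = -14*d
D(T, t) = -139/T - t/223 (D(T, t) = -139/T + t*(-1/223) = -139/T - t/223)
W(s, x) = -682
√(W(-595, 623) + D(424, u(-14)/162 + 248/(-271))) = √(-682 + (-139/424 - (-14*(-14)/162 + 248/(-271))/223)) = √(-682 + (-139*1/424 - (196*(1/162) + 248*(-1/271))/223)) = √(-682 + (-139/424 - (98/81 - 248/271)/223)) = √(-682 + (-139/424 - 1/223*6470/21951)) = √(-682 + (-139/424 - 6470/4895073)) = √(-682 - 683158427/2075510952) = √(-1416181627691/2075510952) = I*√9071915056462521518/115306164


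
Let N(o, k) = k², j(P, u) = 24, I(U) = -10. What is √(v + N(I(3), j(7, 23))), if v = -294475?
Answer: I*√293899 ≈ 542.13*I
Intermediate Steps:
√(v + N(I(3), j(7, 23))) = √(-294475 + 24²) = √(-294475 + 576) = √(-293899) = I*√293899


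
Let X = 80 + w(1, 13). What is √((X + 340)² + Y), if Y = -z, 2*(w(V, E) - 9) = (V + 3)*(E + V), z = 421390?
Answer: I*√212541 ≈ 461.02*I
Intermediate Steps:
w(V, E) = 9 + (3 + V)*(E + V)/2 (w(V, E) = 9 + ((V + 3)*(E + V))/2 = 9 + ((3 + V)*(E + V))/2 = 9 + (3 + V)*(E + V)/2)
X = 117 (X = 80 + (9 + (½)*1² + (3/2)*13 + (3/2)*1 + (½)*13*1) = 80 + (9 + (½)*1 + 39/2 + 3/2 + 13/2) = 80 + (9 + ½ + 39/2 + 3/2 + 13/2) = 80 + 37 = 117)
Y = -421390 (Y = -1*421390 = -421390)
√((X + 340)² + Y) = √((117 + 340)² - 421390) = √(457² - 421390) = √(208849 - 421390) = √(-212541) = I*√212541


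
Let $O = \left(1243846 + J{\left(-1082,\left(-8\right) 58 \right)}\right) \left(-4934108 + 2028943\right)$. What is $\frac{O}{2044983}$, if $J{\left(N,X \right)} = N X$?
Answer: $- \frac{5072110142510}{2044983} \approx -2.4803 \cdot 10^{6}$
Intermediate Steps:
$O = -5072110142510$ ($O = \left(1243846 - 1082 \left(\left(-8\right) 58\right)\right) \left(-4934108 + 2028943\right) = \left(1243846 - -502048\right) \left(-2905165\right) = \left(1243846 + 502048\right) \left(-2905165\right) = 1745894 \left(-2905165\right) = -5072110142510$)
$\frac{O}{2044983} = - \frac{5072110142510}{2044983}$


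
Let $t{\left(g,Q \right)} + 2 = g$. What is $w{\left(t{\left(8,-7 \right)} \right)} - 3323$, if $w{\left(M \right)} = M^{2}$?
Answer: $-3287$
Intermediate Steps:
$t{\left(g,Q \right)} = -2 + g$
$w{\left(t{\left(8,-7 \right)} \right)} - 3323 = \left(-2 + 8\right)^{2} - 3323 = 6^{2} - 3323 = 36 - 3323 = -3287$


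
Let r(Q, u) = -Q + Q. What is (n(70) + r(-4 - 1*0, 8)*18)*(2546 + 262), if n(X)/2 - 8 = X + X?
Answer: 831168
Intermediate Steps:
n(X) = 16 + 4*X (n(X) = 16 + 2*(X + X) = 16 + 2*(2*X) = 16 + 4*X)
r(Q, u) = 0
(n(70) + r(-4 - 1*0, 8)*18)*(2546 + 262) = ((16 + 4*70) + 0*18)*(2546 + 262) = ((16 + 280) + 0)*2808 = (296 + 0)*2808 = 296*2808 = 831168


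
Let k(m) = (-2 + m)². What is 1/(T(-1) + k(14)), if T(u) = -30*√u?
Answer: 4/601 + 5*I/3606 ≈ 0.0066556 + 0.0013866*I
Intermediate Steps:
1/(T(-1) + k(14)) = 1/(-30*I + (-2 + 14)²) = 1/(-30*I + 12²) = 1/(-30*I + 144) = 1/(144 - 30*I) = (144 + 30*I)/21636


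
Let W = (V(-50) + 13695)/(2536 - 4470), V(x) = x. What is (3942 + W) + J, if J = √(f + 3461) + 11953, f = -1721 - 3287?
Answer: 30727285/1934 + I*√1547 ≈ 15888.0 + 39.332*I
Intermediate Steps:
f = -5008
J = 11953 + I*√1547 (J = √(-5008 + 3461) + 11953 = √(-1547) + 11953 = I*√1547 + 11953 = 11953 + I*√1547 ≈ 11953.0 + 39.332*I)
W = -13645/1934 (W = (-50 + 13695)/(2536 - 4470) = 13645/(-1934) = 13645*(-1/1934) = -13645/1934 ≈ -7.0553)
(3942 + W) + J = (3942 - 13645/1934) + (11953 + I*√1547) = 7610183/1934 + (11953 + I*√1547) = 30727285/1934 + I*√1547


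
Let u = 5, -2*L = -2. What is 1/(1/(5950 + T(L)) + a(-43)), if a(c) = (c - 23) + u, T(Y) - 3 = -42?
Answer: -5911/360570 ≈ -0.016393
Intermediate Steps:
L = 1 (L = -½*(-2) = 1)
T(Y) = -39 (T(Y) = 3 - 42 = -39)
a(c) = -18 + c (a(c) = (c - 23) + 5 = (-23 + c) + 5 = -18 + c)
1/(1/(5950 + T(L)) + a(-43)) = 1/(1/(5950 - 39) + (-18 - 43)) = 1/(1/5911 - 61) = 1/(-360570/5911) = -5911/360570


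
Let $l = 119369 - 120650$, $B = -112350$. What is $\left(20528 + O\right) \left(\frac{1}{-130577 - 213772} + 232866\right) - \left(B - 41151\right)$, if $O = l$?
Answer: $\frac{1543415400378400}{344349} \approx 4.4821 \cdot 10^{9}$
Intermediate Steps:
$l = -1281$ ($l = 119369 - 120650 = -1281$)
$O = -1281$
$\left(20528 + O\right) \left(\frac{1}{-130577 - 213772} + 232866\right) - \left(B - 41151\right) = \left(20528 - 1281\right) \left(\frac{1}{-130577 - 213772} + 232866\right) - \left(-112350 - 41151\right) = 19247 \left(\frac{1}{-344349} + 232866\right) - -153501 = 19247 \left(- \frac{1}{344349} + 232866\right) + 153501 = 19247 \cdot \frac{80187174233}{344349} + 153501 = \frac{1543362542462551}{344349} + 153501 = \frac{1543415400378400}{344349}$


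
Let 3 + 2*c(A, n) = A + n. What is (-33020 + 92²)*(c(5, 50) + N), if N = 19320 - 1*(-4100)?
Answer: -575739976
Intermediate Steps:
N = 23420 (N = 19320 + 4100 = 23420)
c(A, n) = -3/2 + A/2 + n/2 (c(A, n) = -3/2 + (A + n)/2 = -3/2 + (A/2 + n/2) = -3/2 + A/2 + n/2)
(-33020 + 92²)*(c(5, 50) + N) = (-33020 + 92²)*((-3/2 + (½)*5 + (½)*50) + 23420) = (-33020 + 8464)*((-3/2 + 5/2 + 25) + 23420) = -24556*(26 + 23420) = -24556*23446 = -575739976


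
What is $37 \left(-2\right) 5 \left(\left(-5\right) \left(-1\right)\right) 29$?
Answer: $-53650$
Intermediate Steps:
$37 \left(-2\right) 5 \left(\left(-5\right) \left(-1\right)\right) 29 = 37 \left(\left(-10\right) 5\right) 29 = 37 \left(-50\right) 29 = \left(-1850\right) 29 = -53650$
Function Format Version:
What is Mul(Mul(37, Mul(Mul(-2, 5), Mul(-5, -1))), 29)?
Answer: -53650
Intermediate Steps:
Mul(Mul(37, Mul(Mul(-2, 5), Mul(-5, -1))), 29) = Mul(Mul(37, Mul(-10, 5)), 29) = Mul(Mul(37, -50), 29) = Mul(-1850, 29) = -53650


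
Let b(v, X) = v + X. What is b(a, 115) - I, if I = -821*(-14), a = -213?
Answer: -11592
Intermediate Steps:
I = 11494
b(v, X) = X + v
b(a, 115) - I = (115 - 213) - 1*11494 = -98 - 11494 = -11592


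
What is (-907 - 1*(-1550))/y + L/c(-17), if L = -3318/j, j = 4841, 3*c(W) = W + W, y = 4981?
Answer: 4571024/24113021 ≈ 0.18957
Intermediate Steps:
c(W) = 2*W/3 (c(W) = (W + W)/3 = (2*W)/3 = 2*W/3)
L = -3318/4841 ≈ -0.68540
(-907 - 1*(-1550))/y + L/c(-17) = (-907 - 1*(-1550))/4981 - 3318/(4841*((⅔)*(-17))) = (-907 + 1550)*(1/4981) - 3318/(4841*(-34/3)) = 643*(1/4981) - 3318/4841*(-3/34) = 643/4981 + 4977/82297 = 4571024/24113021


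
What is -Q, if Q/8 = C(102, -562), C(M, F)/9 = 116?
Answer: -8352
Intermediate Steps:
C(M, F) = 1044 (C(M, F) = 9*116 = 1044)
Q = 8352 (Q = 8*1044 = 8352)
-Q = -1*8352 = -8352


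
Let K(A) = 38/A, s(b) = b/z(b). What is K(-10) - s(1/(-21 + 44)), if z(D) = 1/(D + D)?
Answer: -10061/2645 ≈ -3.8038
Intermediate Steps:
z(D) = 1/(2*D)
s(b) = 2*b² (s(b) = b/((1/(2*b))) = b*(2*b) = 2*b²)
K(-10) - s(1/(-21 + 44)) = 38/(-10) - 2*(1/(-21 + 44))² = 38*(-⅒) - 2*(1/23)² = -19/5 - 2*(1/23)² = -19/5 - 2/529 = -10061/2645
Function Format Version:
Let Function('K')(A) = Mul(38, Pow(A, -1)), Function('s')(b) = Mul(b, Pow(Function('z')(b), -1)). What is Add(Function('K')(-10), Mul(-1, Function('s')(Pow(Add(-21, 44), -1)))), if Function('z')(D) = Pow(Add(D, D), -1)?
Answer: Rational(-10061, 2645) ≈ -3.8038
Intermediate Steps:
Function('z')(D) = Mul(Rational(1, 2), Pow(D, -1)) (Function('z')(D) = Pow(Mul(2, D), -1) = Mul(Rational(1, 2), Pow(D, -1)))
Function('s')(b) = Mul(2, Pow(b, 2)) (Function('s')(b) = Mul(b, Pow(Mul(Rational(1, 2), Pow(b, -1)), -1)) = Mul(b, Mul(2, b)) = Mul(2, Pow(b, 2)))
Add(Function('K')(-10), Mul(-1, Function('s')(Pow(Add(-21, 44), -1)))) = Add(Mul(38, Pow(-10, -1)), Mul(-1, Mul(2, Pow(Pow(Add(-21, 44), -1), 2)))) = Add(Mul(38, Rational(-1, 10)), Mul(-1, Mul(2, Pow(Pow(23, -1), 2)))) = Add(Rational(-19, 5), Mul(-1, Mul(2, Pow(Rational(1, 23), 2)))) = Add(Rational(-19, 5), Mul(-1, Mul(2, Rational(1, 529)))) = Add(Rational(-19, 5), Mul(-1, Rational(2, 529))) = Add(Rational(-19, 5), Rational(-2, 529)) = Rational(-10061, 2645)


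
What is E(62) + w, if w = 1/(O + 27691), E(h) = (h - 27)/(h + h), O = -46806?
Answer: 668901/2370260 ≈ 0.28221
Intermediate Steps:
E(h) = (-27 + h)/(2*h) (E(h) = (-27 + h)/((2*h)) = (-27 + h)*(1/(2*h)) = (-27 + h)/(2*h))
w = -1/19115 (w = 1/(-46806 + 27691) = 1/(-19115) = -1/19115 ≈ -5.2315e-5)
E(62) + w = (1/2)*(-27 + 62)/62 - 1/19115 = (1/2)*(1/62)*35 - 1/19115 = 35/124 - 1/19115 = 668901/2370260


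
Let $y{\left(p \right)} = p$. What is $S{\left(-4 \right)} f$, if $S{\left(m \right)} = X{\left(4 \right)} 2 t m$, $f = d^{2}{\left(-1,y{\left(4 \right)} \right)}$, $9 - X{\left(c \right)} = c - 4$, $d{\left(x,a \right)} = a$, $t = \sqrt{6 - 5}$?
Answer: $-1152$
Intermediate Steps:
$t = 1$ ($t = \sqrt{1} = 1$)
$X{\left(c \right)} = 13 - c$ ($X{\left(c \right)} = 9 - \left(c - 4\right) = 9 - \left(-4 + c\right) = 13 - c$)
$f = 16$ ($f = 4^{2} = 16$)
$S{\left(m \right)} = 18 m$ ($S{\left(m \right)} = \left(13 - 4\right) 2 \cdot 1 m = 9 \cdot 2 \cdot 1 m = 18 \cdot 1 m = 18 m$)
$S{\left(-4 \right)} f = 18 \left(-4\right) 16 = \left(-72\right) 16 = -1152$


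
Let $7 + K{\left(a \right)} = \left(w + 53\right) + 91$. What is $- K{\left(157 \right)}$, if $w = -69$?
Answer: $-68$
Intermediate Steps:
$K{\left(a \right)} = 68$ ($K{\left(a \right)} = -7 + \left(\left(-69 + 53\right) + 91\right) = -7 + \left(-16 + 91\right) = -7 + 75 = 68$)
$- K{\left(157 \right)} = \left(-1\right) 68 = -68$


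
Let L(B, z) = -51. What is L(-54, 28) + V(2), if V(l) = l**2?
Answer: -47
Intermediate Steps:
L(-54, 28) + V(2) = -51 + 2**2 = -51 + 4 = -47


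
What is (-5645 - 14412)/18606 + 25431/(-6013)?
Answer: -84824561/15982554 ≈ -5.3073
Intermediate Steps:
(-5645 - 14412)/18606 + 25431/(-6013) = -20057*1/18606 + 25431*(-1/6013) = -20057/18606 - 3633/859 = -84824561/15982554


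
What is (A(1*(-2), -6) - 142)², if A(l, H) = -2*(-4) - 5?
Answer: 19321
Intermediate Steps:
A(l, H) = 3 (A(l, H) = 8 - 5 = 3)
(A(1*(-2), -6) - 142)² = (3 - 142)² = (-139)² = 19321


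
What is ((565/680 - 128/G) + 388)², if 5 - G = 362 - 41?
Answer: 17488714166401/115433536 ≈ 1.5150e+5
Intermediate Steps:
G = -316 (G = 5 - (362 - 41) = 5 - 1*321 = 5 - 321 = -316)
((565/680 - 128/G) + 388)² = ((565/680 - 128/(-316)) + 388)² = ((565*(1/680) - 128*(-1/316)) + 388)² = ((113/136 + 32/79) + 388)² = (13279/10744 + 388)² = (4181951/10744)² = 17488714166401/115433536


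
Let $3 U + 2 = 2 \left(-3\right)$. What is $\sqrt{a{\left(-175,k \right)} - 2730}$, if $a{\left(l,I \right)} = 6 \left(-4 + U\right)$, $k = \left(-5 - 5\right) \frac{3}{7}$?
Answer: $i \sqrt{2770} \approx 52.631 i$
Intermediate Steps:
$U = - \frac{8}{3}$ ($U = - \frac{2}{3} + \frac{2 \left(-3\right)}{3} = - \frac{2}{3} + \frac{1}{3} \left(-6\right) = - \frac{2}{3} - 2 = - \frac{8}{3} \approx -2.6667$)
$k = - \frac{30}{7}$ ($k = - 10 \cdot 3 \cdot \frac{1}{7} = \left(-10\right) \frac{3}{7} = - \frac{30}{7} \approx -4.2857$)
$a{\left(l,I \right)} = -40$ ($a{\left(l,I \right)} = 6 \left(-4 - \frac{8}{3}\right) = 6 \left(- \frac{20}{3}\right) = -40$)
$\sqrt{a{\left(-175,k \right)} - 2730} = \sqrt{-40 - 2730} = \sqrt{-2770} = i \sqrt{2770}$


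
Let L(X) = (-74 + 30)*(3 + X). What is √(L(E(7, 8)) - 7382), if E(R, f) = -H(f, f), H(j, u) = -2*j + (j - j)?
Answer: I*√8218 ≈ 90.653*I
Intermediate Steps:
H(j, u) = -2*j (H(j, u) = -2*j + 0 = -2*j)
E(R, f) = 2*f (E(R, f) = -(-2)*f = 2*f)
L(X) = -132 - 44*X (L(X) = -44*(3 + X) = -132 - 44*X)
√(L(E(7, 8)) - 7382) = √((-132 - 88*8) - 7382) = √((-132 - 44*16) - 7382) = √((-132 - 704) - 7382) = √(-836 - 7382) = √(-8218) = I*√8218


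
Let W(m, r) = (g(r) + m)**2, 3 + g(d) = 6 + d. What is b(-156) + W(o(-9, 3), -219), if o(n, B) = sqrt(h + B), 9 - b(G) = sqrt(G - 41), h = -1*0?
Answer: 46668 - 432*sqrt(3) - I*sqrt(197) ≈ 45920.0 - 14.036*I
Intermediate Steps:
h = 0
b(G) = 9 - sqrt(-41 + G) (b(G) = 9 - sqrt(G - 41) = 9 - sqrt(-41 + G))
g(d) = 3 + d (g(d) = -3 + (6 + d) = 3 + d)
o(n, B) = sqrt(B) (o(n, B) = sqrt(0 + B) = sqrt(B))
W(m, r) = (3 + m + r)**2 (W(m, r) = ((3 + r) + m)**2 = (3 + m + r)**2)
b(-156) + W(o(-9, 3), -219) = (9 - sqrt(-41 - 156)) + (3 + sqrt(3) - 219)**2 = (9 - sqrt(-197)) + (-216 + sqrt(3))**2 = (9 - I*sqrt(197)) + (-216 + sqrt(3))**2 = 9 + (-216 + sqrt(3))**2 - I*sqrt(197)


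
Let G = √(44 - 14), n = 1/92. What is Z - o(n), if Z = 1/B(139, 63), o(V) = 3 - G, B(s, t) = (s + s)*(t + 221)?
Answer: -236855/78952 + √30 ≈ 2.4772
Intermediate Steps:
n = 1/92 ≈ 0.010870
G = √30 ≈ 5.4772
B(s, t) = 2*s*(221 + t) (B(s, t) = (2*s)*(221 + t) = 2*s*(221 + t))
o(V) = 3 - √30
Z = 1/78952 (Z = 1/(2*139*(221 + 63)) = 1/(2*139*284) = 1/78952 ≈ 1.2666e-5)
Z - o(n) = 1/78952 - (3 - √30) = 1/78952 + (-3 + √30) = -236855/78952 + √30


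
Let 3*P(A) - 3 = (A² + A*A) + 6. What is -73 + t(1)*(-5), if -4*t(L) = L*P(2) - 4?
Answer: -851/12 ≈ -70.917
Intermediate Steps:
P(A) = 3 + 2*A²/3 (P(A) = 1 + ((A² + A*A) + 6)/3 = 1 + ((A² + A²) + 6)/3 = 1 + (2*A² + 6)/3 = 1 + (6 + 2*A²)/3 = 1 + (2 + 2*A²/3) = 3 + 2*A²/3)
t(L) = 1 - 17*L/12 (t(L) = -(L*(3 + (⅔)*2²) - 4)/4 = -(L*(3 + (⅔)*4) - 4)/4 = -(L*(3 + 8/3) - 4)/4 = -(L*(17/3) - 4)/4 = -(17*L/3 - 4)/4 = -(-4 + 17*L/3)/4 = 1 - 17*L/12)
-73 + t(1)*(-5) = -73 + (1 - 17/12*1)*(-5) = -73 + (1 - 17/12)*(-5) = -73 - 5/12*(-5) = -73 + 25/12 = -851/12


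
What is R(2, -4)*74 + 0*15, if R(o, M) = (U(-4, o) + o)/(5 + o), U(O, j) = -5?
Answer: -222/7 ≈ -31.714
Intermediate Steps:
R(o, M) = (-5 + o)/(5 + o)
R(2, -4)*74 + 0*15 = ((-5 + 2)/(5 + 2))*74 + 0*15 = (-3/7)*74 + 0 = ((⅐)*(-3))*74 + 0 = -3/7*74 + 0 = -222/7 + 0 = -222/7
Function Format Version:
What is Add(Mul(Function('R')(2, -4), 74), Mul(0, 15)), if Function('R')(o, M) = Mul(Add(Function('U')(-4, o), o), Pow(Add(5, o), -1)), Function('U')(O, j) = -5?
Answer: Rational(-222, 7) ≈ -31.714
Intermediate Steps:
Function('R')(o, M) = Mul(Pow(Add(5, o), -1), Add(-5, o)) (Function('R')(o, M) = Mul(Add(-5, o), Pow(Add(5, o), -1)) = Mul(Pow(Add(5, o), -1), Add(-5, o)))
Add(Mul(Function('R')(2, -4), 74), Mul(0, 15)) = Add(Mul(Mul(Pow(Add(5, 2), -1), Add(-5, 2)), 74), Mul(0, 15)) = Add(Mul(Mul(Pow(7, -1), -3), 74), 0) = Add(Mul(Mul(Rational(1, 7), -3), 74), 0) = Add(Mul(Rational(-3, 7), 74), 0) = Add(Rational(-222, 7), 0) = Rational(-222, 7)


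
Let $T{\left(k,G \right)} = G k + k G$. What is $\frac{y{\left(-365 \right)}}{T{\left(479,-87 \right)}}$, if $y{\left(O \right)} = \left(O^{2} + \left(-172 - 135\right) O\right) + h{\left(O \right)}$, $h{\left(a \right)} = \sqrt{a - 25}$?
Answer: $- \frac{40880}{13891} - \frac{i \sqrt{390}}{83346} \approx -2.9429 - 0.00023694 i$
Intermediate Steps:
$h{\left(a \right)} = \sqrt{-25 + a}$
$T{\left(k,G \right)} = 2 G k$ ($T{\left(k,G \right)} = G k + G k = 2 G k$)
$y{\left(O \right)} = O^{2} + \sqrt{-25 + O} - 307 O$ ($y{\left(O \right)} = \left(O^{2} + \left(-172 - 135\right) O\right) + \sqrt{-25 + O} = \left(O^{2} - 307 O\right) + \sqrt{-25 + O} = O^{2} + \sqrt{-25 + O} - 307 O$)
$\frac{y{\left(-365 \right)}}{T{\left(479,-87 \right)}} = \frac{\left(-365\right)^{2} + \sqrt{-25 - 365} - -112055}{2 \left(-87\right) 479} = \frac{133225 + \sqrt{-390} + 112055}{-83346} = \left(133225 + i \sqrt{390} + 112055\right) \left(- \frac{1}{83346}\right) = \left(245280 + i \sqrt{390}\right) \left(- \frac{1}{83346}\right) = - \frac{40880}{13891} - \frac{i \sqrt{390}}{83346}$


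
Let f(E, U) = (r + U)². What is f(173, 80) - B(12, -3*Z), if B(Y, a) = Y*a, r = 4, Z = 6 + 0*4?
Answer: 7272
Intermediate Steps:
Z = 6 (Z = 6 + 0 = 6)
f(E, U) = (4 + U)²
f(173, 80) - B(12, -3*Z) = (4 + 80)² - 12*(-3*6) = 84² - 12*(-18) = 7056 - 1*(-216) = 7056 + 216 = 7272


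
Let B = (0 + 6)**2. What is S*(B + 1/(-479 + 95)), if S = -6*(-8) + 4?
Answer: 179699/96 ≈ 1871.9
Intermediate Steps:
S = 52 (S = 48 + 4 = 52)
B = 36 (B = 6**2 = 36)
S*(B + 1/(-479 + 95)) = 52*(36 + 1/(-479 + 95)) = 52*(36 + 1/(-384)) = 52*(36 - 1/384) = 52*(13823/384) = 179699/96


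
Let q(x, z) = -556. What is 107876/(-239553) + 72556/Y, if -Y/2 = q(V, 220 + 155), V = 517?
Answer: 4315262339/66595734 ≈ 64.798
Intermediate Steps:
Y = 1112 (Y = -2*(-556) = 1112)
107876/(-239553) + 72556/Y = 107876/(-239553) + 72556/1112 = 107876*(-1/239553) + 72556*(1/1112) = -107876/239553 + 18139/278 = 4315262339/66595734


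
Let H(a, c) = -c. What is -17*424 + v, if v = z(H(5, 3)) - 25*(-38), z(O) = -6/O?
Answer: -6256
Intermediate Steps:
v = 952 (v = -6/((-1*3)) - 25*(-38) = -6/(-3) + 950 = -6*(-⅓) + 950 = 2 + 950 = 952)
-17*424 + v = -17*424 + 952 = -7208 + 952 = -6256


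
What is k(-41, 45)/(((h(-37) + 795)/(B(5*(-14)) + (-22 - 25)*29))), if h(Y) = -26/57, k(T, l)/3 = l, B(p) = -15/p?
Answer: -146812905/634046 ≈ -231.55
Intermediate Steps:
k(T, l) = 3*l
h(Y) = -26/57 (h(Y) = -26*1/57 = -26/57)
k(-41, 45)/(((h(-37) + 795)/(B(5*(-14)) + (-22 - 25)*29))) = (3*45)/(((-26/57 + 795)/(-15/(5*(-14)) + (-22 - 25)*29))) = 135/((45289/(57*(-15/(-70) - 47*29)))) = 135/((45289/(57*(-15*(-1/70) - 1363)))) = 135/((45289/(57*(3/14 - 1363)))) = 135/((45289/(57*(-19079/14)))) = 135/(((45289/57)*(-14/19079))) = 135/(-634046/1087503) = 135*(-1087503/634046) = -146812905/634046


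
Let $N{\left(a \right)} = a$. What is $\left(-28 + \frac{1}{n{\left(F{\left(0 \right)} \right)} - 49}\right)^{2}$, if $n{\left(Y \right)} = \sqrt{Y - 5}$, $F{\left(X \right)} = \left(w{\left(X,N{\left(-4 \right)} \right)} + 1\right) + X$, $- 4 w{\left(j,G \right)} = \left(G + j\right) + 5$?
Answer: $\frac{4 \left(38444 \sqrt{17} + 1881797 i\right)}{196 \sqrt{17} + 9587 i} \approx 785.14 + 0.048033 i$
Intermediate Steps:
$w{\left(j,G \right)} = - \frac{5}{4} - \frac{G}{4} - \frac{j}{4}$ ($w{\left(j,G \right)} = - \frac{\left(G + j\right) + 5}{4} = - \frac{5 + G + j}{4} = - \frac{5}{4} - \frac{G}{4} - \frac{j}{4}$)
$F{\left(X \right)} = \frac{3}{4} + \frac{3 X}{4}$ ($F{\left(X \right)} = \left(\left(- \frac{5}{4} - -1 - \frac{X}{4}\right) + 1\right) + X = \left(\left(- \frac{5}{4} + 1 - \frac{X}{4}\right) + 1\right) + X = \left(\left(- \frac{1}{4} - \frac{X}{4}\right) + 1\right) + X = \left(\frac{3}{4} - \frac{X}{4}\right) + X = \frac{3}{4} + \frac{3 X}{4}$)
$n{\left(Y \right)} = \sqrt{-5 + Y}$
$\left(-28 + \frac{1}{n{\left(F{\left(0 \right)} \right)} - 49}\right)^{2} = \left(-28 + \frac{1}{\sqrt{-5 + \left(\frac{3}{4} + \frac{3}{4} \cdot 0\right)} - 49}\right)^{2} = \left(-28 + \frac{1}{\sqrt{-5 + \left(\frac{3}{4} + 0\right)} - 49}\right)^{2} = \left(-28 + \frac{1}{\sqrt{-5 + \frac{3}{4}} - 49}\right)^{2} = \left(-28 + \frac{1}{\sqrt{- \frac{17}{4}} - 49}\right)^{2} = \left(-28 + \frac{1}{\frac{i \sqrt{17}}{2} - 49}\right)^{2} = \left(-28 + \frac{1}{-49 + \frac{i \sqrt{17}}{2}}\right)^{2}$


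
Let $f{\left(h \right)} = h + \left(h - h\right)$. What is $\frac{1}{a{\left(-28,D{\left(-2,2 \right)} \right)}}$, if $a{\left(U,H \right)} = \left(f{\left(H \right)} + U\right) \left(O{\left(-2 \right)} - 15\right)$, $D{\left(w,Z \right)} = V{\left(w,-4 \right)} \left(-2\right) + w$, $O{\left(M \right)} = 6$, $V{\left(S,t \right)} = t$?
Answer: $\frac{1}{198} \approx 0.0050505$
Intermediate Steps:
$D{\left(w,Z \right)} = 8 + w$ ($D{\left(w,Z \right)} = \left(-4\right) \left(-2\right) + w = 8 + w$)
$f{\left(h \right)} = h$ ($f{\left(h \right)} = h + 0 = h$)
$a{\left(U,H \right)} = - 9 H - 9 U$ ($a{\left(U,H \right)} = \left(H + U\right) \left(6 - 15\right) = \left(H + U\right) \left(-9\right) = - 9 H - 9 U$)
$\frac{1}{a{\left(-28,D{\left(-2,2 \right)} \right)}} = \frac{1}{- 9 \left(8 - 2\right) - -252} = \frac{1}{\left(-9\right) 6 + 252} = \frac{1}{-54 + 252} = \frac{1}{198}$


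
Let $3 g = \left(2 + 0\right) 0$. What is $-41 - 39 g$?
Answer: $-41$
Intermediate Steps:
$g = 0$ ($g = \frac{\left(2 + 0\right) 0}{3} = \frac{2 \cdot 0}{3} = \frac{1}{3} \cdot 0 = 0$)
$-41 - 39 g = -41 - 0 = -41 + 0 = -41$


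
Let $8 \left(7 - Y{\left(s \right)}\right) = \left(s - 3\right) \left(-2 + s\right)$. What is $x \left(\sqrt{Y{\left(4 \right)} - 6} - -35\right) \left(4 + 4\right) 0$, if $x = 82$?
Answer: $0$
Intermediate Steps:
$Y{\left(s \right)} = 7 - \frac{\left(-3 + s\right) \left(-2 + s\right)}{8}$ ($Y{\left(s \right)} = 7 - \frac{\left(s - 3\right) \left(-2 + s\right)}{8} = 7 - \frac{\left(-3 + s\right) \left(-2 + s\right)}{8}$)
$x \left(\sqrt{Y{\left(4 \right)} - 6} - -35\right) \left(4 + 4\right) 0 = 82 \left(\sqrt{\left(\frac{25}{4} - \frac{4^{2}}{8} + \frac{5}{8} \cdot 4\right) - 6} - -35\right) \left(4 + 4\right) 0 = 82 \left(\sqrt{\left(\frac{25}{4} - 2 + \frac{5}{2}\right) - 6} + 35\right) 8 \cdot 0 = 82 \left(\sqrt{\left(\frac{25}{4} - 2 + \frac{5}{2}\right) - 6} + 35\right) 0 = 82 \left(\sqrt{\frac{27}{4} - 6} + 35\right) 0 = 82 \left(\sqrt{\frac{3}{4}} + 35\right) 0 = 82 \left(\frac{\sqrt{3}}{2} + 35\right) 0 = 82 \left(35 + \frac{\sqrt{3}}{2}\right) 0 = \left(2870 + 41 \sqrt{3}\right) 0 = 0$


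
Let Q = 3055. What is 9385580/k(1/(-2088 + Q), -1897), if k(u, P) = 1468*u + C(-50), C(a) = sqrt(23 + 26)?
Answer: 9075855860/8237 ≈ 1.1018e+6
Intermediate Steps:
C(a) = 7 (C(a) = sqrt(49) = 7)
k(u, P) = 7 + 1468*u (k(u, P) = 1468*u + 7 = 7 + 1468*u)
9385580/k(1/(-2088 + Q), -1897) = 9385580/(7 + 1468/(-2088 + 3055)) = 9385580/(7 + 1468/967) = 9385580/(8237/967) = 9385580*(967/8237) = 9075855860/8237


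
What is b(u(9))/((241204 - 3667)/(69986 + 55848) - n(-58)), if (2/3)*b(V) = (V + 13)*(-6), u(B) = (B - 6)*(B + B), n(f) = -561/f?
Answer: 366743193/4734644 ≈ 77.459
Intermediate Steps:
u(B) = 2*B*(-6 + B) (u(B) = (-6 + B)*(2*B) = 2*B*(-6 + B))
b(V) = -117 - 9*V (b(V) = 3*((V + 13)*(-6))/2 = 3*((13 + V)*(-6))/2 = 3*(-78 - 6*V)/2 = -117 - 9*V)
b(u(9))/((241204 - 3667)/(69986 + 55848) - n(-58)) = (-117 - 18*9*(-6 + 9))/((241204 - 3667)/(69986 + 55848) - (-561)/(-58)) = (-117 - 18*9*3)/(237537/125834 - (-561)*(-1)/58) = (-117 - 9*54)/(237537*(1/125834) - 1*561/58) = (-117 - 486)/(237537/125834 - 561/58) = -603/(-14203932/1824593) = -603*(-1824593/14203932) = 366743193/4734644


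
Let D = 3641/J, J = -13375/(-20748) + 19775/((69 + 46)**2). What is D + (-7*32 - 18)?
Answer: 34278630166/23487043 ≈ 1459.5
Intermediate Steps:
J = 23487043/10975692 (J = -13375*(-1/20748) + 19775/(115**2) = 13375/20748 + 19775/13225 = 13375/20748 + 19775*(1/13225) = 13375/20748 + 791/529 = 23487043/10975692 ≈ 2.1399)
D = 39962494572/23487043 (D = 3641/(23487043/10975692) = 3641*(10975692/23487043) = 39962494572/23487043 ≈ 1701.5)
D + (-7*32 - 18) = 39962494572/23487043 + (-7*32 - 18) = 39962494572/23487043 + (-224 - 18) = 39962494572/23487043 - 242 = 34278630166/23487043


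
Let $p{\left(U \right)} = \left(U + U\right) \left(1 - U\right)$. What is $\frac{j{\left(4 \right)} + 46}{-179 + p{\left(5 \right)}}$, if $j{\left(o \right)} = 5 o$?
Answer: $- \frac{22}{73} \approx -0.30137$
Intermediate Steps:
$p{\left(U \right)} = 2 U \left(1 - U\right)$
$\frac{j{\left(4 \right)} + 46}{-179 + p{\left(5 \right)}} = \frac{5 \cdot 4 + 46}{-179 + 2 \cdot 5 \left(1 - 5\right)} = \frac{20 + 46}{-179 + 2 \cdot 5 \left(1 - 5\right)} = \frac{66}{-179 + 2 \cdot 5 \left(-4\right)} = \frac{66}{-179 - 40} = \frac{66}{-219} = 66 \left(- \frac{1}{219}\right) = - \frac{22}{73}$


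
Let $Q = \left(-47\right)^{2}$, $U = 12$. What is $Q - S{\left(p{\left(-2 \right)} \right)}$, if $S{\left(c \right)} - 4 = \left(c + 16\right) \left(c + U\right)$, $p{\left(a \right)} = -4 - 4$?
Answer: $2173$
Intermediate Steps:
$p{\left(a \right)} = -8$
$S{\left(c \right)} = 4 + \left(12 + c\right) \left(16 + c\right)$ ($S{\left(c \right)} = 4 + \left(c + 16\right) \left(c + 12\right) = 4 + \left(16 + c\right) \left(12 + c\right) = 4 + \left(12 + c\right) \left(16 + c\right)$)
$Q = 2209$
$Q - S{\left(p{\left(-2 \right)} \right)} = 2209 - \left(196 + \left(-8\right)^{2} + 28 \left(-8\right)\right) = 2209 - \left(196 + 64 - 224\right) = 2209 - 36 = 2173$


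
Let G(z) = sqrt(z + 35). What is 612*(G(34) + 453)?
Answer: 277236 + 612*sqrt(69) ≈ 2.8232e+5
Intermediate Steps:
G(z) = sqrt(35 + z)
612*(G(34) + 453) = 612*(sqrt(35 + 34) + 453) = 612*(sqrt(69) + 453) = 612*(453 + sqrt(69)) = 277236 + 612*sqrt(69)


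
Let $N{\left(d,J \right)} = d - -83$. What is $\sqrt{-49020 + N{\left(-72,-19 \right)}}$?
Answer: $i \sqrt{49009} \approx 221.38 i$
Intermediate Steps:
$N{\left(d,J \right)} = 83 + d$ ($N{\left(d,J \right)} = d + 83 = 83 + d$)
$\sqrt{-49020 + N{\left(-72,-19 \right)}} = \sqrt{-49020 + \left(83 - 72\right)} = \sqrt{-49020 + 11} = \sqrt{-49009} = i \sqrt{49009}$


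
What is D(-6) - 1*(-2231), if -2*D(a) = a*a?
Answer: 2213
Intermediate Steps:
D(a) = -a**2/2 (D(a) = -a*a/2 = -a**2/2)
D(-6) - 1*(-2231) = -1/2*(-6)**2 - 1*(-2231) = -1/2*36 + 2231 = -18 + 2231 = 2213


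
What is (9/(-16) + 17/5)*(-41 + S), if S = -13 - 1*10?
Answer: -908/5 ≈ -181.60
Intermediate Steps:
S = -23 (S = -13 - 10 = -23)
(9/(-16) + 17/5)*(-41 + S) = (9/(-16) + 17/5)*(-41 - 23) = (9*(-1/16) + 17*(⅕))*(-64) = (-9/16 + 17/5)*(-64) = (227/80)*(-64) = -908/5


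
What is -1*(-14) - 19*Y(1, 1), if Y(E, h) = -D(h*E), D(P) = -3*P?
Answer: -43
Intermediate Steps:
Y(E, h) = 3*E*h (Y(E, h) = -(-3)*h*E = -(-3)*E*h = 3*E*h)
-1*(-14) - 19*Y(1, 1) = -1*(-14) - 57 = 14 - 19*3 = 14 - 57 = -43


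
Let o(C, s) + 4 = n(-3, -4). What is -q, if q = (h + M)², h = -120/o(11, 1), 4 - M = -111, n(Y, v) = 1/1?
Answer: -24025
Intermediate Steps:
n(Y, v) = 1 (n(Y, v) = 1*1 = 1)
o(C, s) = -3 (o(C, s) = -4 + 1 = -3)
M = 115 (M = 4 - 1*(-111) = 4 + 111 = 115)
h = 40 (h = -120/(-3) = -120*(-⅓) = 40)
q = 24025 (q = (40 + 115)² = 155² = 24025)
-q = -1*24025 = -24025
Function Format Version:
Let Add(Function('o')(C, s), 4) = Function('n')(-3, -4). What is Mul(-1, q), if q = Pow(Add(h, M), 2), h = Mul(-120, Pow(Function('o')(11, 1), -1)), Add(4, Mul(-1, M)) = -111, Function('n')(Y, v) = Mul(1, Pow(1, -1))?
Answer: -24025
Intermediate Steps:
Function('n')(Y, v) = 1 (Function('n')(Y, v) = Mul(1, 1) = 1)
Function('o')(C, s) = -3 (Function('o')(C, s) = Add(-4, 1) = -3)
M = 115 (M = Add(4, Mul(-1, -111)) = Add(4, 111) = 115)
h = 40 (h = Mul(-120, Pow(-3, -1)) = Mul(-120, Rational(-1, 3)) = 40)
q = 24025 (q = Pow(Add(40, 115), 2) = Pow(155, 2) = 24025)
Mul(-1, q) = Mul(-1, 24025) = -24025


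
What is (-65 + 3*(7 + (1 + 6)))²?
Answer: 529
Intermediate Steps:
(-65 + 3*(7 + (1 + 6)))² = (-65 + 3*(7 + 7))² = (-65 + 3*14)² = (-65 + 42)² = (-23)² = 529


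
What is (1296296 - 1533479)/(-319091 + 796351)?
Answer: -237183/477260 ≈ -0.49697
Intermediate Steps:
(1296296 - 1533479)/(-319091 + 796351) = -237183/477260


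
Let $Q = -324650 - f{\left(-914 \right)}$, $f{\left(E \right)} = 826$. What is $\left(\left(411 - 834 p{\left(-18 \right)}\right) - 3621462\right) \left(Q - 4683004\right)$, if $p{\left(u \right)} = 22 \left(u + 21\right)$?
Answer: $18411648285600$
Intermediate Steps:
$p{\left(u \right)} = 462 + 22 u$ ($p{\left(u \right)} = 22 \left(21 + u\right) = 462 + 22 u$)
$Q = -325476$ ($Q = -324650 - 826 = -325476$)
$\left(\left(411 - 834 p{\left(-18 \right)}\right) - 3621462\right) \left(Q - 4683004\right) = \left(\left(411 - 834 \left(462 + 22 \left(-18\right)\right)\right) - 3621462\right) \left(-325476 - 4683004\right) = \left(\left(411 - 834 \left(462 - 396\right)\right) - 3621462\right) \left(-5008480\right) = \left(\left(411 - 55044\right) - 3621462\right) \left(-5008480\right) = \left(-54633 - 3621462\right) \left(-5008480\right) = \left(-3676095\right) \left(-5008480\right) = 18411648285600$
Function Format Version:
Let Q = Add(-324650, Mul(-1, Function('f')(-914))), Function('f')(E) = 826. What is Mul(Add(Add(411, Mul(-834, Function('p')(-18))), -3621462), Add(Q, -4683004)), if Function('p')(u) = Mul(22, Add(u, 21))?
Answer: 18411648285600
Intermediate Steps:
Function('p')(u) = Add(462, Mul(22, u)) (Function('p')(u) = Mul(22, Add(21, u)) = Add(462, Mul(22, u)))
Q = -325476 (Q = Add(-324650, Mul(-1, 826)) = Add(-324650, -826) = -325476)
Mul(Add(Add(411, Mul(-834, Function('p')(-18))), -3621462), Add(Q, -4683004)) = Mul(Add(Add(411, Mul(-834, Add(462, Mul(22, -18)))), -3621462), Add(-325476, -4683004)) = Mul(Add(Add(411, Mul(-834, Add(462, -396))), -3621462), -5008480) = Mul(Add(Add(411, Mul(-834, 66)), -3621462), -5008480) = Mul(Add(Add(411, -55044), -3621462), -5008480) = Mul(Add(-54633, -3621462), -5008480) = Mul(-3676095, -5008480) = 18411648285600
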